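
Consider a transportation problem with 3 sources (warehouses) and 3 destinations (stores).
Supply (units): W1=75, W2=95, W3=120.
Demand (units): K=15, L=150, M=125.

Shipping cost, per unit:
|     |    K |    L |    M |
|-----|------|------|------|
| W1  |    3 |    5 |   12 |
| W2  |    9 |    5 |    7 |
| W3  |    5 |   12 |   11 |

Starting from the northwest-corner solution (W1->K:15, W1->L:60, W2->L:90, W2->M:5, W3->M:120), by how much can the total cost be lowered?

30

Current plan cost = 15·3 + 60·5 + 90·5 + 5·7 + 120·11 = 2150.
Optimal plan:
  W1–L: 75 × 5 = 375
  W2–L: 75 × 5 = 375
  W2–M: 20 × 7 = 140
  W3–K: 15 × 5 = 75
  W3–M: 105 × 11 = 1155
Optimal cost = 2120.
Saving = 2150 − 2120 = 30.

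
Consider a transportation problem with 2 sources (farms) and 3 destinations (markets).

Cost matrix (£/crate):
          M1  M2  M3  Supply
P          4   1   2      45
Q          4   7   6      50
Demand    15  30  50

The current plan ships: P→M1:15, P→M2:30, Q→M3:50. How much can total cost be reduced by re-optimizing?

60

Current plan cost = 15·4 + 30·1 + 50·6 = £390.
Optimal plan:
  P->M2: 30 crates
  P->M3: 15 crates
  Q->M1: 15 crates
  Q->M3: 35 crates
Optimal cost = £330.
Saving = 390 − 330 = £60.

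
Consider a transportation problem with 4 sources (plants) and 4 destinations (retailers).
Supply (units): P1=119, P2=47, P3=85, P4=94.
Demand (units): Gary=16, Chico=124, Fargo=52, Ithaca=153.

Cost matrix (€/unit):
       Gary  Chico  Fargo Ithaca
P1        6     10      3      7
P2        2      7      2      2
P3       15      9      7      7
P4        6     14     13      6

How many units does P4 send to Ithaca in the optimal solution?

Optimal shipments:
  P1–Gary: 16 units
  P1–Chico: 39 units
  P1–Fargo: 52 units
  P1–Ithaca: 12 units
  P2–Ithaca: 47 units
  P3–Chico: 85 units
  P4–Ithaca: 94 units
Total cost = €2149.
So P4→Ithaca carries 94 units.

94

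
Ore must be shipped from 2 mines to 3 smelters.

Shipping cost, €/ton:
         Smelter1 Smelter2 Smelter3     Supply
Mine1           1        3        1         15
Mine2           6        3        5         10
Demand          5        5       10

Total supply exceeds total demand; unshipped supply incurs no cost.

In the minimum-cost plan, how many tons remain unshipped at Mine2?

5

Minimum-cost shipments:
  Mine1–Smelter1: 5 × €1 = €5
  Mine1–Smelter3: 10 × €1 = €10
  Mine2–Smelter2: 5 × €3 = €15
Total cost = €30.
Mine2 ships 5 of its 10, leaving 5.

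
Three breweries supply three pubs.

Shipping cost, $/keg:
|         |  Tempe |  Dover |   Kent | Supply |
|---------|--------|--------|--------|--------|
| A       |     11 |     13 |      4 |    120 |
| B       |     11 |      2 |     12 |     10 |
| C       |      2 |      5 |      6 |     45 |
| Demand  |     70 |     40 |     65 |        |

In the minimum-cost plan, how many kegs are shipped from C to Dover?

Optimal shipments:
  A–Tempe: 25 × $11 = $275
  A–Dover: 30 × $13 = $390
  A–Kent: 65 × $4 = $260
  B–Dover: 10 × $2 = $20
  C–Tempe: 45 × $2 = $90
Total cost = $1035.
The route C→Dover is not used.

0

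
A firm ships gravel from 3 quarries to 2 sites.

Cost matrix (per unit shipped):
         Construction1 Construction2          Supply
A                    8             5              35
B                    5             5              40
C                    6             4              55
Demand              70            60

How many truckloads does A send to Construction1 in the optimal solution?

0

Solving gives:
  A->Construction2: 35 × 5 = 175
  B->Construction1: 40 × 5 = 200
  C->Construction1: 30 × 6 = 180
  C->Construction2: 25 × 4 = 100
Total cost = 655.
The route A→Construction1 is not used.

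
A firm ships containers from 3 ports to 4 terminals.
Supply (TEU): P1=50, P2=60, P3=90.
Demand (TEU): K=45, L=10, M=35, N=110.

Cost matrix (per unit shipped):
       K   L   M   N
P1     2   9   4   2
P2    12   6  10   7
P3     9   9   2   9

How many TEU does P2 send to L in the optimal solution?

10

Solving gives:
  P1->N: 50 × 2 = 100
  P2->L: 10 × 6 = 60
  P2->N: 50 × 7 = 350
  P3->K: 45 × 9 = 405
  P3->M: 35 × 2 = 70
  P3->N: 10 × 9 = 90
Total cost = 1075.
So P2→L carries 10 TEU.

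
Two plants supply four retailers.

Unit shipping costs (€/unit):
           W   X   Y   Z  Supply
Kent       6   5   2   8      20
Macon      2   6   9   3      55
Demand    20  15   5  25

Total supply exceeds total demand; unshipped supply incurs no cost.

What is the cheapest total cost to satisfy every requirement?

200

A cheapest plan:
  Kent→X: 15 × €5 = €75
  Kent→Y: 5 × €2 = €10
  Macon→W: 20 × €2 = €40
  Macon→Z: 25 × €3 = €75
Total = 75 + 10 + 40 + 75 = €200.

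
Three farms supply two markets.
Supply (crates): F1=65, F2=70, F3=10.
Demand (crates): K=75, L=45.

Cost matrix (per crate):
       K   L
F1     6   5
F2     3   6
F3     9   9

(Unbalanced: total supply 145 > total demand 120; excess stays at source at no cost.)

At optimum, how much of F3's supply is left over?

Minimum-cost shipments:
  F1→K: 5 × 6 = 30
  F1→L: 45 × 5 = 225
  F2→K: 70 × 3 = 210
Total cost = 465.
F3 ships 0 of its 10, leaving 10.

10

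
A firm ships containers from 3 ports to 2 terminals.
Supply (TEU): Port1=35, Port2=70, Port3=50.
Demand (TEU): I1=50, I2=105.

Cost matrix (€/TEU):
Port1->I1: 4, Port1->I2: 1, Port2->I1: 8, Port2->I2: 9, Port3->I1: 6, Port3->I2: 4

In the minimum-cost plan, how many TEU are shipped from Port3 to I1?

0

The minimum-cost plan:
  Port1→I2: 35 × €1 = €35
  Port2→I1: 50 × €8 = €400
  Port2→I2: 20 × €9 = €180
  Port3→I2: 50 × €4 = €200
Total cost = €815.
The route Port3→I1 is not used.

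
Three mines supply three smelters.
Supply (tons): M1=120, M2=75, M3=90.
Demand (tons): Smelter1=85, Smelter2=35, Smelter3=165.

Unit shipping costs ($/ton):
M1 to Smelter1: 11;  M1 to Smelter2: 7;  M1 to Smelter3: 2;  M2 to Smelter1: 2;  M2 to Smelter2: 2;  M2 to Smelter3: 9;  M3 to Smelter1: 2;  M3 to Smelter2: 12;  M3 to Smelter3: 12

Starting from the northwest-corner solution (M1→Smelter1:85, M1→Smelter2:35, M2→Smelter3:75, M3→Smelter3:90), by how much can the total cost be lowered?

2035

Current plan cost = 85·11 + 35·7 + 75·9 + 90·12 = $2935.
Optimal plan:
  M1->Smelter3: 120 × $2 = $240
  M2->Smelter2: 35 × $2 = $70
  M2->Smelter3: 40 × $9 = $360
  M3->Smelter1: 85 × $2 = $170
  M3->Smelter3: 5 × $12 = $60
Optimal cost = $900.
Saving = 2935 − 900 = $2035.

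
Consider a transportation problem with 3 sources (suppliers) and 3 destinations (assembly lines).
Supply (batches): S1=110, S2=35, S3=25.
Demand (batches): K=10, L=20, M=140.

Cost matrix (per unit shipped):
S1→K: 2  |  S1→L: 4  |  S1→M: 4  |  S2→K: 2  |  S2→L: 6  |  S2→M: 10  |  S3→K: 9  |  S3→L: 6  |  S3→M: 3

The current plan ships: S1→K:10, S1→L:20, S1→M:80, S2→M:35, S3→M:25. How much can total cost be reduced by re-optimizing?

140

Current plan cost = 10·2 + 20·4 + 80·4 + 35·10 + 25·3 = 845.
Optimal plan:
  S1–M: 110 × 4 = 440
  S2–K: 10 × 2 = 20
  S2–L: 20 × 6 = 120
  S2–M: 5 × 10 = 50
  S3–M: 25 × 3 = 75
Optimal cost = 705.
Saving = 845 − 705 = 140.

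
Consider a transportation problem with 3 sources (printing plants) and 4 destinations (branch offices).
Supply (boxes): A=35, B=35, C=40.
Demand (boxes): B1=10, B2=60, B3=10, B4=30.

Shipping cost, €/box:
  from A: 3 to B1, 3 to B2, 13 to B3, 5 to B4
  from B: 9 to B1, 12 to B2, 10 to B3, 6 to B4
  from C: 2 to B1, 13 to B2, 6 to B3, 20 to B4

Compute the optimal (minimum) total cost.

Optimal allocation:
  A to B2: 35 × €3 = €105
  B to B2: 5 × €12 = €60
  B to B4: 30 × €6 = €180
  C to B1: 10 × €2 = €20
  C to B2: 20 × €13 = €260
  C to B3: 10 × €6 = €60
Total = 105 + 60 + 180 + 20 + 260 + 60 = €685.
(Supply check: A ships 35; B ships 35; C ships 40.)

685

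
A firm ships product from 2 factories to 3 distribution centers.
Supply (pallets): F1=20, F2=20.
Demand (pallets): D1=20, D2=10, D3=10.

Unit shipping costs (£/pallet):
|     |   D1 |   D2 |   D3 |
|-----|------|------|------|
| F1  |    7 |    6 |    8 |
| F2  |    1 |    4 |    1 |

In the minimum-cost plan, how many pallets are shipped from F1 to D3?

Solving gives:
  F1->D1: 10 × £7 = £70
  F1->D2: 10 × £6 = £60
  F2->D1: 10 × £1 = £10
  F2->D3: 10 × £1 = £10
Total cost = £150.
The route F1→D3 is not used.

0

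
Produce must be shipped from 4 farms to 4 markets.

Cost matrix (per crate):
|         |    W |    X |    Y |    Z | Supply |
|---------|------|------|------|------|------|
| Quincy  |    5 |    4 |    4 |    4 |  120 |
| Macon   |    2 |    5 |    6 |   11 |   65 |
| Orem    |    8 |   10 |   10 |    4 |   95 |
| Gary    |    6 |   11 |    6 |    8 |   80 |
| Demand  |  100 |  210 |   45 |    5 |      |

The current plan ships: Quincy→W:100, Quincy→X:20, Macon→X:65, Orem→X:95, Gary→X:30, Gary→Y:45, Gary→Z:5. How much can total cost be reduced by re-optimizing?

Current plan cost = 100·5 + 20·4 + 65·5 + 95·10 + 30·11 + 45·6 + 5·8 = 2495.
Optimal plan:
  Quincy->X: 120 × 4 = 480
  Macon->W: 65 × 2 = 130
  Orem->X: 90 × 10 = 900
  Orem->Z: 5 × 4 = 20
  Gary->W: 35 × 6 = 210
  Gary->Y: 45 × 6 = 270
Optimal cost = 2010.
Saving = 2495 − 2010 = 485.

485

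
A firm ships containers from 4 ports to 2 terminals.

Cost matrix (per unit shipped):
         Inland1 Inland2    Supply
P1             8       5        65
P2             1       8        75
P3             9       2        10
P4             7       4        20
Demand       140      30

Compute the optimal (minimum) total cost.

A cheapest plan:
  P1->Inland1: 45 × 8 = 360
  P1->Inland2: 20 × 5 = 100
  P2->Inland1: 75 × 1 = 75
  P3->Inland2: 10 × 2 = 20
  P4->Inland1: 20 × 7 = 140
Total = 360 + 100 + 75 + 20 + 140 = 695.

695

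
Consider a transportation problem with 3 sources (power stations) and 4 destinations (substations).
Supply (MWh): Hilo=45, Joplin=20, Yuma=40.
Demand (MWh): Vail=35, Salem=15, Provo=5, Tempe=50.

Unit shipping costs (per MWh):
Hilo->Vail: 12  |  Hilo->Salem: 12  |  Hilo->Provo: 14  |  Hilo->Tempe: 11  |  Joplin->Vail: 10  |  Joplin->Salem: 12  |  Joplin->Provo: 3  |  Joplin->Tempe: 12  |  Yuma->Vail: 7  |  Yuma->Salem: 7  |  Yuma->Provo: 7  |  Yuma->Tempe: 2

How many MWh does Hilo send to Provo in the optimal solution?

Optimal shipments:
  Hilo to Vail: 20 × 12 = 240
  Hilo to Salem: 15 × 12 = 180
  Hilo to Tempe: 10 × 11 = 110
  Joplin to Vail: 15 × 10 = 150
  Joplin to Provo: 5 × 3 = 15
  Yuma to Tempe: 40 × 2 = 80
Total cost = 775.
The route Hilo→Provo is not used.

0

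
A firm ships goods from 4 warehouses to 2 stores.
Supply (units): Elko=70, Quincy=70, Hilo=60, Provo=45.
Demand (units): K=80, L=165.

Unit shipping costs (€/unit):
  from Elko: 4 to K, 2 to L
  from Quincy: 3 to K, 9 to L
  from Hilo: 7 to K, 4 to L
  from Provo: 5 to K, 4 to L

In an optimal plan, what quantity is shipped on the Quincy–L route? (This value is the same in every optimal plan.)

0

Optimal shipments:
  Elko to L: 70 × €2 = €140
  Quincy to K: 70 × €3 = €210
  Hilo to L: 60 × €4 = €240
  Provo to K: 10 × €5 = €50
  Provo to L: 35 × €4 = €140
Total cost = €780.
The route Quincy→L is not used.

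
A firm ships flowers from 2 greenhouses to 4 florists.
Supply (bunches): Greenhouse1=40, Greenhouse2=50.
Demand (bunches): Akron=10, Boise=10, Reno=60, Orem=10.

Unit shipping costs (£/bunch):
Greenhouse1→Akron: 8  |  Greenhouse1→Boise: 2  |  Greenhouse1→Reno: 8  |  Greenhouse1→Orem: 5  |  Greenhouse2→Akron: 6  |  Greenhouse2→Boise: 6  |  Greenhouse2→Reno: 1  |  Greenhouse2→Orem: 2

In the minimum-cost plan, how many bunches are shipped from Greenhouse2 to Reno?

50

Solving gives:
  Greenhouse1–Akron: 10 × £8 = £80
  Greenhouse1–Boise: 10 × £2 = £20
  Greenhouse1–Reno: 10 × £8 = £80
  Greenhouse1–Orem: 10 × £5 = £50
  Greenhouse2–Reno: 50 × £1 = £50
Total cost = £280.
So Greenhouse2→Reno carries 50 bunches.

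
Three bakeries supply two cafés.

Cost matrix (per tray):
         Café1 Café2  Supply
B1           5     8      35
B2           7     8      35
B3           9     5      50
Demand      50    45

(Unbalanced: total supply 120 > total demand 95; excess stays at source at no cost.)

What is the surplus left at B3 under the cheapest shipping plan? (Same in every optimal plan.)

Minimum-cost shipments:
  B1→Café1: 35 trays
  B2→Café1: 15 trays
  B3→Café2: 45 trays
Total cost = 505.
B3 ships 45 of its 50, leaving 5.

5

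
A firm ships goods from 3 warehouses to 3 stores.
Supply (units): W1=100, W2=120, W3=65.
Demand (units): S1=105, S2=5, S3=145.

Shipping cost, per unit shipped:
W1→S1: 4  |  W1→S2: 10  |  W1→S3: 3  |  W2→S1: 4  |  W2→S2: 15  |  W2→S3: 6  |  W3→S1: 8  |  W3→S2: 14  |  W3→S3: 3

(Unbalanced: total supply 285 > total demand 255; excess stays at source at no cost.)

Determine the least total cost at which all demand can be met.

905

A cheapest plan:
  W1–S2: 5 × 10 = 50
  W1–S3: 80 × 3 = 240
  W2–S1: 105 × 4 = 420
  W3–S3: 65 × 3 = 195
Total = 50 + 240 + 420 + 195 = 905.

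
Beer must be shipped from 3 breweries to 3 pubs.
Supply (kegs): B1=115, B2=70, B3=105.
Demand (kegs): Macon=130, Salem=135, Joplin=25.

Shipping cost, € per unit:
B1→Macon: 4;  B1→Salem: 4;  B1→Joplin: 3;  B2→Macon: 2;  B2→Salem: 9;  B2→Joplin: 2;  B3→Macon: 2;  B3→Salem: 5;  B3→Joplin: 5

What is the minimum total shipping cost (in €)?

A cheapest plan:
  B1 to Salem: 115 kegs
  B2 to Macon: 45 kegs
  B2 to Joplin: 25 kegs
  B3 to Macon: 85 kegs
  B3 to Salem: 20 kegs
Total cost = €870.
(Supply check: B1 ships 115; B2 ships 70; B3 ships 105.)

870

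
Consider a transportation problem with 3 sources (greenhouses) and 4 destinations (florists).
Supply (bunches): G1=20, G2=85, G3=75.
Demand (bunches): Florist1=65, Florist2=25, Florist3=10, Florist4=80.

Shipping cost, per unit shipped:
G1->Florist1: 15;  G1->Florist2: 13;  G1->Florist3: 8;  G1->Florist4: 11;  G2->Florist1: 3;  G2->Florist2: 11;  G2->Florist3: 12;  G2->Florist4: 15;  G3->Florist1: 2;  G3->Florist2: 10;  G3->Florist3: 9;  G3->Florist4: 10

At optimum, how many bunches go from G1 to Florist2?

0

The minimum-cost plan:
  G1->Florist3: 10 × 8 = 80
  G1->Florist4: 10 × 11 = 110
  G2->Florist1: 60 × 3 = 180
  G2->Florist2: 25 × 11 = 275
  G3->Florist1: 5 × 2 = 10
  G3->Florist4: 70 × 10 = 700
Total cost = 1355.
The route G1→Florist2 is not used.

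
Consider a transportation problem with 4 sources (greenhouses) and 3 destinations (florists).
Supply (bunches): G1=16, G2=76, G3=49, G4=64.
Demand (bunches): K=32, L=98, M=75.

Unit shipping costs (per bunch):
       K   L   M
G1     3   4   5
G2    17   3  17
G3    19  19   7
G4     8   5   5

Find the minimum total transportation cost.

987

Optimal allocation:
  G1 to K: 16 × 3 = 48
  G2 to L: 76 × 3 = 228
  G3 to M: 49 × 7 = 343
  G4 to K: 16 × 8 = 128
  G4 to L: 22 × 5 = 110
  G4 to M: 26 × 5 = 130
Total = 48 + 228 + 343 + 128 + 110 + 130 = 987.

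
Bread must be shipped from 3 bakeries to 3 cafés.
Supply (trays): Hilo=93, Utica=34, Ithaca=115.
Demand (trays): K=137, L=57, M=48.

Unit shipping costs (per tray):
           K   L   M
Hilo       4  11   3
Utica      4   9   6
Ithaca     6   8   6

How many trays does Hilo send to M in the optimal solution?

Optimal shipments:
  Hilo to K: 45 × 4 = 180
  Hilo to M: 48 × 3 = 144
  Utica to K: 34 × 4 = 136
  Ithaca to K: 58 × 6 = 348
  Ithaca to L: 57 × 8 = 456
Total cost = 1264.
So Hilo→M carries 48 trays.

48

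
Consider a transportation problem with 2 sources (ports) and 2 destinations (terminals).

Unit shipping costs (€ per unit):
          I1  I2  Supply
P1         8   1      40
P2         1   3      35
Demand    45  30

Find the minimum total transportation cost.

An optimal shipping plan:
  P1->I1: 10 × €8 = €80
  P1->I2: 30 × €1 = €30
  P2->I1: 35 × €1 = €35
Total = 80 + 30 + 35 = €145.

145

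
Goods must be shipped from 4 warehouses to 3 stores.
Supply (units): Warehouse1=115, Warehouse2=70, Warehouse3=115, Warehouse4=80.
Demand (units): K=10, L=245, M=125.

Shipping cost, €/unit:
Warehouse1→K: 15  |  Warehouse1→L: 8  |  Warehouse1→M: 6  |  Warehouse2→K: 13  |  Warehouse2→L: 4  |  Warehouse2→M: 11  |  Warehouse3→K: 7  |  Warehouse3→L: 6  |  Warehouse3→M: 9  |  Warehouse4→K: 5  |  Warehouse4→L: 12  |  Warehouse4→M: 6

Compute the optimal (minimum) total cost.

2250

Optimal allocation:
  Warehouse1->L: 60 units
  Warehouse1->M: 55 units
  Warehouse2->L: 70 units
  Warehouse3->L: 115 units
  Warehouse4->K: 10 units
  Warehouse4->M: 70 units
Total cost = €2250.
(Supply check: Warehouse1 ships 115; Warehouse2 ships 70; Warehouse3 ships 115; Warehouse4 ships 80.)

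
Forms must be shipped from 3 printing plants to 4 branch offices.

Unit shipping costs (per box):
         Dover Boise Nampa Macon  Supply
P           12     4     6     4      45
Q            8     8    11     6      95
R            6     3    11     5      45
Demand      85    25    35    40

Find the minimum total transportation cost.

1145

An optimal shipping plan:
  P–Nampa: 35 × 6 = 210
  P–Macon: 10 × 4 = 40
  Q–Dover: 65 × 8 = 520
  Q–Macon: 30 × 6 = 180
  R–Dover: 20 × 6 = 120
  R–Boise: 25 × 3 = 75
Total = 210 + 40 + 520 + 180 + 120 + 75 = 1145.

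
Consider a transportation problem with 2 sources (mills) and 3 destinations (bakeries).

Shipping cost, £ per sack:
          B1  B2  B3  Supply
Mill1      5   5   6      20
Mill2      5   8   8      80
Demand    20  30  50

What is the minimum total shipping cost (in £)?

A cheapest plan:
  Mill1->B2: 20 × £5 = £100
  Mill2->B1: 20 × £5 = £100
  Mill2->B2: 10 × £8 = £80
  Mill2->B3: 50 × £8 = £400
Total = 100 + 100 + 80 + 400 = £680.
(Supply check: Mill1 ships 20; Mill2 ships 80.)

680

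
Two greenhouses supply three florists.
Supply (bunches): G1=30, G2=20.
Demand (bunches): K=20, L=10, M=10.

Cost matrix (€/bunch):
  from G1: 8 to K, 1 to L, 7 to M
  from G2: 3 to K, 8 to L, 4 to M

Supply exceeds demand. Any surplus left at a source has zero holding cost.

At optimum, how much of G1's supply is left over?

An optimal plan:
  G1→L: 10 × €1 = €10
  G1→M: 10 × €7 = €70
  G2→K: 20 × €3 = €60
Total cost = €140.
G1 ships 20 of its 30, leaving 10.

10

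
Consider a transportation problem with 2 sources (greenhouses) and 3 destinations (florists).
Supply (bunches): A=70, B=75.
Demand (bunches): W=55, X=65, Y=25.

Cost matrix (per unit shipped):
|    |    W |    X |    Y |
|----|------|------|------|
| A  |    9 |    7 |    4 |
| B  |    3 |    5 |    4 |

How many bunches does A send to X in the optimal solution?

Optimal shipments:
  A→X: 45 bunches
  A→Y: 25 bunches
  B→W: 55 bunches
  B→X: 20 bunches
Total cost = 680.
So A→X carries 45 bunches.

45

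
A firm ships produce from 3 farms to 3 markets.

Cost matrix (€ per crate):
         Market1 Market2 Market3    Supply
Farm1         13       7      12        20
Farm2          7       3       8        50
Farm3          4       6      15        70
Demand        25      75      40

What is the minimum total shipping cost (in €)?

860

An optimal shipping plan:
  Farm1–Market3: 20 crates
  Farm2–Market2: 30 crates
  Farm2–Market3: 20 crates
  Farm3–Market1: 25 crates
  Farm3–Market2: 45 crates
Total cost = €860.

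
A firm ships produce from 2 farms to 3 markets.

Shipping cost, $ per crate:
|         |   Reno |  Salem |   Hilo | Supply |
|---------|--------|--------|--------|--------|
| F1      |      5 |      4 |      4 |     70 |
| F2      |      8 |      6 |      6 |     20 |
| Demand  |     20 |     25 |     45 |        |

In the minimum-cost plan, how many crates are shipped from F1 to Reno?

Optimal shipments:
  F1–Reno: 20 × $5 = $100
  F1–Salem: 25 × $4 = $100
  F1–Hilo: 25 × $4 = $100
  F2–Hilo: 20 × $6 = $120
Total cost = $420.
So F1→Reno carries 20 crates.

20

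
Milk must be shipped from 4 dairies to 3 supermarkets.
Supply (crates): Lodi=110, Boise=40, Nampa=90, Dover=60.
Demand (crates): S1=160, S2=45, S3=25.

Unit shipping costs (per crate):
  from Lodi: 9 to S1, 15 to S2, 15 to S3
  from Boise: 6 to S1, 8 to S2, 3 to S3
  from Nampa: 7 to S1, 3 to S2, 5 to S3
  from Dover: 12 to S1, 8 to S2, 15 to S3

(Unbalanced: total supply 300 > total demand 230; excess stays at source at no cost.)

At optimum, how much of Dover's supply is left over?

60

Minimum-cost shipments:
  Lodi–S1: 100 × 9 = 900
  Boise–S1: 15 × 6 = 90
  Boise–S3: 25 × 3 = 75
  Nampa–S1: 45 × 7 = 315
  Nampa–S2: 45 × 3 = 135
Total cost = 1515.
Dover ships 0 of its 60, leaving 60.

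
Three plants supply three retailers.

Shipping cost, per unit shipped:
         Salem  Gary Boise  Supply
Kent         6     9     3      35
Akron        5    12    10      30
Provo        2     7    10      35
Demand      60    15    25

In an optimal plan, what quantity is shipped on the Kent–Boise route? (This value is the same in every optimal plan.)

25

Solving gives:
  Kent–Gary: 10 × 9 = 90
  Kent–Boise: 25 × 3 = 75
  Akron–Salem: 30 × 5 = 150
  Provo–Salem: 30 × 2 = 60
  Provo–Gary: 5 × 7 = 35
Total cost = 410.
So Kent→Boise carries 25 units.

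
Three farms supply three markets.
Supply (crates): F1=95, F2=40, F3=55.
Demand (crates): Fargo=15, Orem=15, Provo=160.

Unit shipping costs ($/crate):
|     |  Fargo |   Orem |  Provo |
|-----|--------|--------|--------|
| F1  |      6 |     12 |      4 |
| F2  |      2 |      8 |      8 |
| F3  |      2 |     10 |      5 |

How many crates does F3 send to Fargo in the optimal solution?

0

Solving gives:
  F1–Provo: 95 × $4 = $380
  F2–Fargo: 15 × $2 = $30
  F2–Orem: 15 × $8 = $120
  F2–Provo: 10 × $8 = $80
  F3–Provo: 55 × $5 = $275
Total cost = $885.
The route F3→Fargo is not used.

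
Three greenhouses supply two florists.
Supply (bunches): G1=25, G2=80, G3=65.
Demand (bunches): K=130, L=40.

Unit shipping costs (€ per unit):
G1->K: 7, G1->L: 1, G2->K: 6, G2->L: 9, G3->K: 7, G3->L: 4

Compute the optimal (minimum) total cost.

915

Optimal allocation:
  G1–L: 25 × €1 = €25
  G2–K: 80 × €6 = €480
  G3–K: 50 × €7 = €350
  G3–L: 15 × €4 = €60
Total = 25 + 480 + 350 + 60 = €915.
(Supply check: G1 ships 25; G2 ships 80; G3 ships 65.)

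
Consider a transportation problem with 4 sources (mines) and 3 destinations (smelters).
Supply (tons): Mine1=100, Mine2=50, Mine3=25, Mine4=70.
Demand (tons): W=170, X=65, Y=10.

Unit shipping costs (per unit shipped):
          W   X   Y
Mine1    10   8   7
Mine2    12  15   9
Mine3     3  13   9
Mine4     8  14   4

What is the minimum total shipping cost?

A cheapest plan:
  Mine1–W: 35 tons
  Mine1–X: 65 tons
  Mine2–W: 50 tons
  Mine3–W: 25 tons
  Mine4–W: 60 tons
  Mine4–Y: 10 tons
Total cost = 2065.
(Supply check: Mine1 ships 100; Mine2 ships 50; Mine3 ships 25; Mine4 ships 70.)

2065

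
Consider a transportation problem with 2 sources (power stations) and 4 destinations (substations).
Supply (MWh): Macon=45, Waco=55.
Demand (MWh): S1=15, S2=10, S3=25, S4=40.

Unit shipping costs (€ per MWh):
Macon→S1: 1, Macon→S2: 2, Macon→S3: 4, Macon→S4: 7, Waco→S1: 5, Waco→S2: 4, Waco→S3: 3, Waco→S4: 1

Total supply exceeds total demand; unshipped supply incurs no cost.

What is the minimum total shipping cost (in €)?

Optimal allocation:
  Macon–S1: 15 MWh
  Macon–S2: 10 MWh
  Macon–S3: 10 MWh
  Waco–S3: 15 MWh
  Waco–S4: 40 MWh
Total cost = €160.
(Supply check: Macon ships 35; Waco ships 55.)

160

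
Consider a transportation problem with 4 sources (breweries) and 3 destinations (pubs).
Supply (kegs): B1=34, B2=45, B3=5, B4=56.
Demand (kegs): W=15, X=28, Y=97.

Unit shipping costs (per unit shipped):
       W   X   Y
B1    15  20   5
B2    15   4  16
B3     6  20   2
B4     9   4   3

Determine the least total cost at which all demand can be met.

717

A cheapest plan:
  B1–Y: 34 kegs
  B2–W: 15 kegs
  B2–X: 28 kegs
  B2–Y: 2 kegs
  B3–Y: 5 kegs
  B4–Y: 56 kegs
Total cost = 717.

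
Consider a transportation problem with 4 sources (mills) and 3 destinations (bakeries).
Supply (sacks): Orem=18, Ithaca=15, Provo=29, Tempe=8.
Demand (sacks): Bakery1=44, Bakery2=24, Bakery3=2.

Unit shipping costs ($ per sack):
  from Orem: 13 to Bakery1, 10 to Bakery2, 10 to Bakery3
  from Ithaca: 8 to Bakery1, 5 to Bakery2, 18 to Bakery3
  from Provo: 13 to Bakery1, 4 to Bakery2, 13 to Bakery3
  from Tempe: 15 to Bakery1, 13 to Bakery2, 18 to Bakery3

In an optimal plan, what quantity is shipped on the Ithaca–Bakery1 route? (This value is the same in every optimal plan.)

15

Optimal shipments:
  Orem→Bakery1: 16 sacks
  Orem→Bakery3: 2 sacks
  Ithaca→Bakery1: 15 sacks
  Provo→Bakery1: 5 sacks
  Provo→Bakery2: 24 sacks
  Tempe→Bakery1: 8 sacks
Total cost = $629.
So Ithaca→Bakery1 carries 15 sacks.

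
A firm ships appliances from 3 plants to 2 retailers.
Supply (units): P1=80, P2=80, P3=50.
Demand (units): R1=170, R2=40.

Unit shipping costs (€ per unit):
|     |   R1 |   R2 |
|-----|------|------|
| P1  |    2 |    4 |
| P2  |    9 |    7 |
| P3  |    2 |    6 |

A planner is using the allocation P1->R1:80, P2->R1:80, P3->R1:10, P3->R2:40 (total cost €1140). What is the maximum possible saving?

240

Current plan cost = 80·2 + 80·9 + 10·2 + 40·6 = €1140.
Optimal plan:
  P1–R1: 80 × €2 = €160
  P2–R1: 40 × €9 = €360
  P2–R2: 40 × €7 = €280
  P3–R1: 50 × €2 = €100
Optimal cost = €900.
Saving = 1140 − 900 = €240.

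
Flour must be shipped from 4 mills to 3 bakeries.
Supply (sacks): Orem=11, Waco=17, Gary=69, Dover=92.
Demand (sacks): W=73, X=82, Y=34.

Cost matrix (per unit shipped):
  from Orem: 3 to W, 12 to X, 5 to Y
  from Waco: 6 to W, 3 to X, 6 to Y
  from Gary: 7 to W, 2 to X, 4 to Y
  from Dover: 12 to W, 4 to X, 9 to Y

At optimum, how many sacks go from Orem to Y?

Solving gives:
  Orem to W: 11 × 3 = 33
  Waco to W: 17 × 6 = 102
  Gary to W: 45 × 7 = 315
  Gary to Y: 24 × 4 = 96
  Dover to X: 82 × 4 = 328
  Dover to Y: 10 × 9 = 90
Total cost = 964.
The route Orem→Y is not used.

0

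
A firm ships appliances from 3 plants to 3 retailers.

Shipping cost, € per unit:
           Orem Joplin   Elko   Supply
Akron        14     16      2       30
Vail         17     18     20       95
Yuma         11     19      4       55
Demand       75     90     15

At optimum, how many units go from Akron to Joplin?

The minimum-cost plan:
  Akron→Orem: 15 × €14 = €210
  Akron→Elko: 15 × €2 = €30
  Vail→Orem: 5 × €17 = €85
  Vail→Joplin: 90 × €18 = €1620
  Yuma→Orem: 55 × €11 = €605
Total cost = €2550.
The route Akron→Joplin is not used.

0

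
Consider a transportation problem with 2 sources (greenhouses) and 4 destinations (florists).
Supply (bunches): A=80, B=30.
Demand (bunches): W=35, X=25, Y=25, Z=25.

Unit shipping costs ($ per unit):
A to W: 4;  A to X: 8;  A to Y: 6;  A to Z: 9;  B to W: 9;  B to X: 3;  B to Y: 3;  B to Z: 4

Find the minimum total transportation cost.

565

An optimal shipping plan:
  A→W: 35 × $4 = $140
  A→X: 20 × $8 = $160
  A→Y: 25 × $6 = $150
  B→X: 5 × $3 = $15
  B→Z: 25 × $4 = $100
Total = 140 + 160 + 150 + 15 + 100 = $565.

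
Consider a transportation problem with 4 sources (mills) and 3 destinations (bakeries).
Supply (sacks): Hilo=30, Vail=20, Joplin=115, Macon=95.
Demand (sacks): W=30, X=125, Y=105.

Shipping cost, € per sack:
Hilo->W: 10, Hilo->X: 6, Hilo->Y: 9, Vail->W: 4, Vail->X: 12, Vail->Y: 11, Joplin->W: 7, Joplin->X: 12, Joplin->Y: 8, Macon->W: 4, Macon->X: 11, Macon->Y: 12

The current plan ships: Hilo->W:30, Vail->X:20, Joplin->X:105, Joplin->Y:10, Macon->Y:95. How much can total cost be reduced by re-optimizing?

825

Current plan cost = 30·10 + 20·12 + 105·12 + 10·8 + 95·12 = €3020.
Optimal plan:
  Hilo to X: 30 sacks
  Vail to W: 20 sacks
  Joplin to X: 10 sacks
  Joplin to Y: 105 sacks
  Macon to W: 10 sacks
  Macon to X: 85 sacks
Optimal cost = €2195.
Saving = 3020 − 2195 = €825.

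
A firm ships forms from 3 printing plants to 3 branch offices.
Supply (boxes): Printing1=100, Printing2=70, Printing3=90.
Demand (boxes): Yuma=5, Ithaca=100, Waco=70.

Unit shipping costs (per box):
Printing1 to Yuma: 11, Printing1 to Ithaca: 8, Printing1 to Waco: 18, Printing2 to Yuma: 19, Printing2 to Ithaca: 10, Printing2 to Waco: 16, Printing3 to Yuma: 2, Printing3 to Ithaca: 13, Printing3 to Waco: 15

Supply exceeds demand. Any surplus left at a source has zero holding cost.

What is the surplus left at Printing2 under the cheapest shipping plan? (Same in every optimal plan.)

70

Minimum-cost shipments:
  Printing1→Ithaca: 100 × 8 = 800
  Printing3→Yuma: 5 × 2 = 10
  Printing3→Waco: 70 × 15 = 1050
Total cost = 1860.
Printing2 ships 0 of its 70, leaving 70.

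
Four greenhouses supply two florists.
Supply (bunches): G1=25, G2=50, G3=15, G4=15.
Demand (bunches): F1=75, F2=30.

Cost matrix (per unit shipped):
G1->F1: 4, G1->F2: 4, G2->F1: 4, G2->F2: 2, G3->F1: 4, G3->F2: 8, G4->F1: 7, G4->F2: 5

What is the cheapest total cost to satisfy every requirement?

One minimum-cost allocation:
  G1 to F1: 25 × 4 = 100
  G2 to F1: 20 × 4 = 80
  G2 to F2: 30 × 2 = 60
  G3 to F1: 15 × 4 = 60
  G4 to F1: 15 × 7 = 105
Total = 100 + 80 + 60 + 60 + 105 = 405.

405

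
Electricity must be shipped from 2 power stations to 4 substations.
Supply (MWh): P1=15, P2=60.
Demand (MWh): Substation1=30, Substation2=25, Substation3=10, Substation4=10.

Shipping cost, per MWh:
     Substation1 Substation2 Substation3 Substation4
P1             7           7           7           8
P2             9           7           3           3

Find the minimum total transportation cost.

An optimal shipping plan:
  P1->Substation1: 15 MWh
  P2->Substation1: 15 MWh
  P2->Substation2: 25 MWh
  P2->Substation3: 10 MWh
  P2->Substation4: 10 MWh
Total cost = 475.

475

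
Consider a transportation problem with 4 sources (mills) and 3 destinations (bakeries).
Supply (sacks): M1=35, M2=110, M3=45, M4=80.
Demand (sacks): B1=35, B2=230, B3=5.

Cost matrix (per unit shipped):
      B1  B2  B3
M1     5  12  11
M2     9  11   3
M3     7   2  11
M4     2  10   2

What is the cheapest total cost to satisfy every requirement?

One minimum-cost allocation:
  M1–B2: 35 × 12 = 420
  M2–B2: 110 × 11 = 1210
  M3–B2: 45 × 2 = 90
  M4–B1: 35 × 2 = 70
  M4–B2: 40 × 10 = 400
  M4–B3: 5 × 2 = 10
Total = 420 + 1210 + 90 + 70 + 400 + 10 = 2200.
(Supply check: M1 ships 35; M2 ships 110; M3 ships 45; M4 ships 80.)

2200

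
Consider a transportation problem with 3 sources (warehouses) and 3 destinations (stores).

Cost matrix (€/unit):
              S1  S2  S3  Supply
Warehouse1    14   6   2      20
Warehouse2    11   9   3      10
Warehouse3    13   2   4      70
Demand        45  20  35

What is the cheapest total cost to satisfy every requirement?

An optimal shipping plan:
  Warehouse1 to S3: 20 × €2 = €40
  Warehouse2 to S1: 10 × €11 = €110
  Warehouse3 to S1: 35 × €13 = €455
  Warehouse3 to S2: 20 × €2 = €40
  Warehouse3 to S3: 15 × €4 = €60
Total = 40 + 110 + 455 + 40 + 60 = €705.

705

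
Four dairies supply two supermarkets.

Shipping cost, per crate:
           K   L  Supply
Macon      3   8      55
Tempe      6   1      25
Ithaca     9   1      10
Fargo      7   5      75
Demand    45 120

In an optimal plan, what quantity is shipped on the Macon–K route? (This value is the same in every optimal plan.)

Solving gives:
  Macon->K: 45 × 3 = 135
  Macon->L: 10 × 8 = 80
  Tempe->L: 25 × 1 = 25
  Ithaca->L: 10 × 1 = 10
  Fargo->L: 75 × 5 = 375
Total cost = 625.
So Macon→K carries 45 crates.

45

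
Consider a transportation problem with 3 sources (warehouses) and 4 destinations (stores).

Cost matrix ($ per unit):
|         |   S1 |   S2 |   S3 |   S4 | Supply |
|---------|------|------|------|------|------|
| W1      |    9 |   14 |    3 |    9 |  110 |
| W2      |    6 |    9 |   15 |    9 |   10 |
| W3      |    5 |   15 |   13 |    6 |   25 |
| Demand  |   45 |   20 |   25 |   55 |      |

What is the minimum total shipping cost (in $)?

One minimum-cost allocation:
  W1->S1: 20 × $9 = $180
  W1->S2: 10 × $14 = $140
  W1->S3: 25 × $3 = $75
  W1->S4: 55 × $9 = $495
  W2->S2: 10 × $9 = $90
  W3->S1: 25 × $5 = $125
Total = 180 + 140 + 75 + 495 + 90 + 125 = $1105.

1105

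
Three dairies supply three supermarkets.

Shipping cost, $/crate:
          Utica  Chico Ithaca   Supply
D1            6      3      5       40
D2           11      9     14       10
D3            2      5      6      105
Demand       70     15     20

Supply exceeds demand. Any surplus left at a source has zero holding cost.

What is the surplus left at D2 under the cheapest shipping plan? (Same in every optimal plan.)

An optimal plan:
  D1–Chico: 15 × $3 = $45
  D1–Ithaca: 20 × $5 = $100
  D3–Utica: 70 × $2 = $140
Total cost = $285.
D2 ships 0 of its 10, leaving 10.

10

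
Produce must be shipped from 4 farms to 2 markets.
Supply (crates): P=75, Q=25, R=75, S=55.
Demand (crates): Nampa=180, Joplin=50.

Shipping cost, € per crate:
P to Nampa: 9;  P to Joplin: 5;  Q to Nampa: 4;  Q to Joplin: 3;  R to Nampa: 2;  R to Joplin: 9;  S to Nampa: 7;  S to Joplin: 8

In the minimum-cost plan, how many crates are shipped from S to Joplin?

The minimum-cost plan:
  P to Nampa: 25 crates
  P to Joplin: 50 crates
  Q to Nampa: 25 crates
  R to Nampa: 75 crates
  S to Nampa: 55 crates
Total cost = €1110.
The route S→Joplin is not used.

0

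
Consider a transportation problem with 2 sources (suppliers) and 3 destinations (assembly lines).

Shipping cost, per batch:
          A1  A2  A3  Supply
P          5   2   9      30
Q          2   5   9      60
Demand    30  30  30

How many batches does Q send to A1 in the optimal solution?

30

Solving gives:
  P to A2: 30 × 2 = 60
  Q to A1: 30 × 2 = 60
  Q to A3: 30 × 9 = 270
Total cost = 390.
So Q→A1 carries 30 batches.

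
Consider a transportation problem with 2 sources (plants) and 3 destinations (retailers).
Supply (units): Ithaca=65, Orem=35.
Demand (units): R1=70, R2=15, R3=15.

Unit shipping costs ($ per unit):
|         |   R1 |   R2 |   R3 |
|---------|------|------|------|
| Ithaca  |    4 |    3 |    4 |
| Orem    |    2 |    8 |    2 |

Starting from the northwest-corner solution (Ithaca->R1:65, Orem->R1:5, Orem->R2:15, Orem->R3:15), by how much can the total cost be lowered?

105

Current plan cost = 65·4 + 5·2 + 15·8 + 15·2 = $420.
Optimal plan:
  Ithaca to R1: 35 × $4 = $140
  Ithaca to R2: 15 × $3 = $45
  Ithaca to R3: 15 × $4 = $60
  Orem to R1: 35 × $2 = $70
Optimal cost = $315.
Saving = 420 − 315 = $105.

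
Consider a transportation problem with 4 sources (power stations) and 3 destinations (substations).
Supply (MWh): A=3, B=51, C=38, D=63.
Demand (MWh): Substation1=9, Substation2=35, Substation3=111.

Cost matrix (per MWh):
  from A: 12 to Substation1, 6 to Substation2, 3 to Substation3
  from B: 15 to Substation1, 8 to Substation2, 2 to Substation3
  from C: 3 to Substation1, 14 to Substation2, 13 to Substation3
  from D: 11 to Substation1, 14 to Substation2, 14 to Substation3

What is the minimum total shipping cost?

1397

One minimum-cost allocation:
  A→Substation3: 3 MWh
  B→Substation3: 51 MWh
  C→Substation1: 9 MWh
  C→Substation3: 29 MWh
  D→Substation2: 35 MWh
  D→Substation3: 28 MWh
Total cost = 1397.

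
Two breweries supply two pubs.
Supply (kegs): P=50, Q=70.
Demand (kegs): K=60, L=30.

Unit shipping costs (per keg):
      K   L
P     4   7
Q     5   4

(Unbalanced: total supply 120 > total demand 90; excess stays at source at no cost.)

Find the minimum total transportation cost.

370

One minimum-cost allocation:
  P→K: 50 × 4 = 200
  Q→K: 10 × 5 = 50
  Q→L: 30 × 4 = 120
Total = 200 + 50 + 120 = 370.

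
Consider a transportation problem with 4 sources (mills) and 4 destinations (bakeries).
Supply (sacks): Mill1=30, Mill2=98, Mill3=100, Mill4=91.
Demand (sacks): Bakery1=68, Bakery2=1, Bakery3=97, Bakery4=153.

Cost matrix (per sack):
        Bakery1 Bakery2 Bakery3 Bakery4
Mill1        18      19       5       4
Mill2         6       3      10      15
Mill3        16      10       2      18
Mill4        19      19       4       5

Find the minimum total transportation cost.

1669

A cheapest plan:
  Mill1–Bakery4: 30 × 4 = 120
  Mill2–Bakery1: 68 × 6 = 408
  Mill2–Bakery2: 1 × 3 = 3
  Mill2–Bakery4: 29 × 15 = 435
  Mill3–Bakery3: 97 × 2 = 194
  Mill3–Bakery4: 3 × 18 = 54
  Mill4–Bakery4: 91 × 5 = 455
Total = 120 + 408 + 3 + 435 + 194 + 54 + 455 = 1669.
(Supply check: Mill1 ships 30; Mill2 ships 98; Mill3 ships 100; Mill4 ships 91.)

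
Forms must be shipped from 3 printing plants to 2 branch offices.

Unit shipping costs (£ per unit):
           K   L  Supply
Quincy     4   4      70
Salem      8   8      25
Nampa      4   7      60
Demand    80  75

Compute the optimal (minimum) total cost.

Optimal allocation:
  Quincy->K: 20 × £4 = £80
  Quincy->L: 50 × £4 = £200
  Salem->L: 25 × £8 = £200
  Nampa->K: 60 × £4 = £240
Total = 80 + 200 + 200 + 240 = £720.

720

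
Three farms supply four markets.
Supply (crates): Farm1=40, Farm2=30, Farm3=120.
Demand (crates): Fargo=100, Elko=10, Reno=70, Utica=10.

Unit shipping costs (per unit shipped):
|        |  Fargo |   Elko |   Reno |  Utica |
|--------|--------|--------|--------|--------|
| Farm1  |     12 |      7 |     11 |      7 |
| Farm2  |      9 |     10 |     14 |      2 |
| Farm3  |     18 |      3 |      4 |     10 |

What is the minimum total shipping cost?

1700

A cheapest plan:
  Farm1->Fargo: 40 × 12 = 480
  Farm2->Fargo: 30 × 9 = 270
  Farm3->Fargo: 30 × 18 = 540
  Farm3->Elko: 10 × 3 = 30
  Farm3->Reno: 70 × 4 = 280
  Farm3->Utica: 10 × 10 = 100
Total = 480 + 270 + 540 + 30 + 280 + 100 = 1700.
(Supply check: Farm1 ships 40; Farm2 ships 30; Farm3 ships 120.)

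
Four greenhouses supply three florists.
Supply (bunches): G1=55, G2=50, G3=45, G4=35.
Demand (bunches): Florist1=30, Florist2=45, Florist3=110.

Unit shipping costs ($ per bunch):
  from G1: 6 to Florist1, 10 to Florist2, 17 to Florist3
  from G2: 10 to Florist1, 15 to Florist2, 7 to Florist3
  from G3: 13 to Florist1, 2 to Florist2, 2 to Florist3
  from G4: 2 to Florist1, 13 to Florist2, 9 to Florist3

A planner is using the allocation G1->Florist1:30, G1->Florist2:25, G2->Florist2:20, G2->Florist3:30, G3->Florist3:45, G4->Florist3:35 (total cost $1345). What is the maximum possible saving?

Current plan cost = 30·6 + 25·10 + 20·15 + 30·7 + 45·2 + 35·9 = $1345.
Optimal plan:
  G1→Florist1: 10 × $6 = $60
  G1→Florist2: 45 × $10 = $450
  G2→Florist3: 50 × $7 = $350
  G3→Florist3: 45 × $2 = $90
  G4→Florist1: 20 × $2 = $40
  G4→Florist3: 15 × $9 = $135
Optimal cost = $1125.
Saving = 1345 − 1125 = $220.

220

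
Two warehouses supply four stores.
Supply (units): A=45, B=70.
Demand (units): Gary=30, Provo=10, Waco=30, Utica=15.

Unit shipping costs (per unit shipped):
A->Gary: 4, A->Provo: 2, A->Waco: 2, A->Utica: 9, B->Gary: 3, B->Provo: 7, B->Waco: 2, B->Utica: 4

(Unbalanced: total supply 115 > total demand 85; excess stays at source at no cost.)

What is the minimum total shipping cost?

An optimal shipping plan:
  A to Provo: 10 units
  A to Waco: 30 units
  B to Gary: 30 units
  B to Utica: 15 units
Total cost = 230.

230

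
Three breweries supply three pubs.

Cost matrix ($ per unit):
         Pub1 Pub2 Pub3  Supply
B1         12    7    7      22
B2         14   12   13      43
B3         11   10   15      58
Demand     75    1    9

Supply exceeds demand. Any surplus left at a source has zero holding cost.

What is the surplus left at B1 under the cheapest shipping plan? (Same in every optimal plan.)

An optimal plan:
  B1→Pub1: 12 × $12 = $144
  B1→Pub2: 1 × $7 = $7
  B1→Pub3: 9 × $7 = $63
  B2→Pub1: 5 × $14 = $70
  B3→Pub1: 58 × $11 = $638
Total cost = $922.
B1 ships 22 of its 22, leaving 0.

0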